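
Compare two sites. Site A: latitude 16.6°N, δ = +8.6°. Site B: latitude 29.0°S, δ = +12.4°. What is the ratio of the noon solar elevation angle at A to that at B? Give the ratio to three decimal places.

A: 90° − |16.6 − (8.6)| = 82.00°.
B: 90° − |-29.0 − (12.4)| = 48.60°.
Ratio A/B = 82.0000 / 48.6000 = 1.6872.

1.687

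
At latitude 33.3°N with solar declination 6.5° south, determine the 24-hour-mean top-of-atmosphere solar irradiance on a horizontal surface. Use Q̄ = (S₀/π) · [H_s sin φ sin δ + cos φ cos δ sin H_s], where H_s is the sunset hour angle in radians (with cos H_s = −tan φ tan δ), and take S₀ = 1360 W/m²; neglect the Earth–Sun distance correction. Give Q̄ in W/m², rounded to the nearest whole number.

−tan φ tan δ = −(0.6569)(-0.1139) = 0.0748; H_s = arccos(0.0748) = 85.71°. In radians, H_s = 1.4959.
H_s sin φ sin δ = 1.4959 × 0.5490 × -0.1132 = -0.0930.
cos φ cos δ sin H_s = 0.8358 × 0.9936 × 0.9972 = 0.8281.
Q̄ = (1360/π) × (-0.0930 + 0.8281) = 432.90 × 0.7351 = 318.22 W/m².

318 W/m²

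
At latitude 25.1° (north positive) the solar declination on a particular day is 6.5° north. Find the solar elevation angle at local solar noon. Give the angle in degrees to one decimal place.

71.4°

At local solar noon the hour angle is zero, so the elevation is 90° − |φ − δ| = 90° − |25.1° − (6.5°)| = 90° − 18.6° = 71.4°.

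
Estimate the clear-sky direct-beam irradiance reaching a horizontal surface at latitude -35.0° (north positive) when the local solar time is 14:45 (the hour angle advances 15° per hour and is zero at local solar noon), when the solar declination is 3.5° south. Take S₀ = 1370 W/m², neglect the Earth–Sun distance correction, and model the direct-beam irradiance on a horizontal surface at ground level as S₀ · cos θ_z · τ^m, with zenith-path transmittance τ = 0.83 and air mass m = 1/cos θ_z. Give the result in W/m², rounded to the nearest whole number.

Hour angle H = 15° × (14.75 − 12) = 41.25°.
With φ = -35.0°, δ = -3.5°, H = 41.25°: sin φ sin δ = 0.0350, cos φ cos δ cos H = 0.6147, so cos θ_z = 0.6497.
Air mass m = 1/cos θ_z = 1/0.6497 = 1.539; τ^m = 0.83^1.539 = 0.7507.
Surface direct beam = 1370 × 0.6497 × 0.7507 = 668.19 W/m².

668 W/m²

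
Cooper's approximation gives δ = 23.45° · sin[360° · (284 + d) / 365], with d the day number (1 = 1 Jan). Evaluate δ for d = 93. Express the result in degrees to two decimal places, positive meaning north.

360 × (284 + 93) / 365 = 371.836°; sin(371.836°) = 0.2051.
δ = 23.45 × 0.2051 = 4.810° ≈ +4.81°.

+4.81°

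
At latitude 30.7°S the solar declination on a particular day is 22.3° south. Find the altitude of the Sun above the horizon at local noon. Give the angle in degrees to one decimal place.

At local solar noon the hour angle is zero, so the elevation is 90° − |φ − δ| = 90° − |-30.7° − (-22.3°)| = 90° − 8.4° = 81.6°.

81.6°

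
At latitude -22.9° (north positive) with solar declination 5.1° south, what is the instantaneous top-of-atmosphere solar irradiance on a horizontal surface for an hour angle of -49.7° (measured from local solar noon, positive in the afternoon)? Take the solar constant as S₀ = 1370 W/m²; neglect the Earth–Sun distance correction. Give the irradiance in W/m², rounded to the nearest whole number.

860 W/m²

cos θ_z = sin φ sin δ + cos φ cos δ cos H = (-0.3891)(-0.0889) + (0.9212)(0.9960)(0.6468) = 0.6280.
Top-of-atmosphere irradiance = S₀ cos θ_z = 1370 × 0.6280 = 860.36 W/m².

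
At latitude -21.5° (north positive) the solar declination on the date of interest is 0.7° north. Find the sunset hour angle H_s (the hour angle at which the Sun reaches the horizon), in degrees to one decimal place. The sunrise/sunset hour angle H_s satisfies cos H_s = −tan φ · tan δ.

cos H_s = −tan(-21.5°) · tan(0.7°) = 0.0048, so H_s = arccos(0.0048) = 89.72°.

89.7°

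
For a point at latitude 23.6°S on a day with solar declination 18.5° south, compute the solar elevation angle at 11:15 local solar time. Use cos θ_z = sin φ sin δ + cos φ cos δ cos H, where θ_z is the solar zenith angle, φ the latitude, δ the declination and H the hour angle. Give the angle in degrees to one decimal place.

Hour angle H = 15° × (11.25 − 12) = -11.25°.
With φ = -23.6°, δ = -18.5°, H = -11.25°: sin φ sin δ = 0.1270, cos φ cos δ cos H = 0.8523, so cos θ_z = 0.9793.
θ_z = arccos(0.9793) = 11.68°, so the elevation is 90° − 11.68° = 78.32°.

78.3°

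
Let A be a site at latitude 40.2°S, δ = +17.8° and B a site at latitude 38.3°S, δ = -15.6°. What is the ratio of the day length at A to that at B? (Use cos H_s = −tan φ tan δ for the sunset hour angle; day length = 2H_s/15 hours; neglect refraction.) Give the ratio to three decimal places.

0.723

A: H_s = arccos(−tan -40.2° · tan 17.8°) = 74.26°, so 2H_s/15 = 9.9013 h.
B: H_s = arccos(−tan -38.3° · tan -15.6°) = 102.74°, so 2H_s/15 = 13.6987 h.
Ratio A/B = 9.9013 / 13.6987 = 0.7228.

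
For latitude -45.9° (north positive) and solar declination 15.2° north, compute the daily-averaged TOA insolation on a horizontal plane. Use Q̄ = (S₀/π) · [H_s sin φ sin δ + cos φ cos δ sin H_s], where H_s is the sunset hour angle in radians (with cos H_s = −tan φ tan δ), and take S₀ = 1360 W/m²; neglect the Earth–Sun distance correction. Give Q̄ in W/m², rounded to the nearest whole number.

−tan φ tan δ = −(-1.0319)(0.2717) = 0.2804; H_s = arccos(0.2804) = 73.72°. In radians, H_s = 1.2867.
H_s sin φ sin δ = 1.2867 × -0.7181 × 0.2622 = -0.2423.
cos φ cos δ sin H_s = 0.6959 × 0.9650 × 0.9599 = 0.6446.
Q̄ = (1360/π) × (-0.2423 + 0.6446) = 432.90 × 0.4023 = 174.16 W/m².

174 W/m²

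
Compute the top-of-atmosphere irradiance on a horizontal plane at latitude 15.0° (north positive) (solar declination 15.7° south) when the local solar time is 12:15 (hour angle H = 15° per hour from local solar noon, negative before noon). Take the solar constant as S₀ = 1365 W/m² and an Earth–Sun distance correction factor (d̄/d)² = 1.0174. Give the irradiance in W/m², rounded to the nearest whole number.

Hour angle H = 15° × (12.25 − 12) = 3.75°.
cos θ_z = sin φ sin δ + cos φ cos δ cos H = (0.2588)(-0.2706) + (0.9659)(0.9627)(0.9979) = 0.8579.
Top-of-atmosphere irradiance = S₀ (d̄/d)² cos θ_z = 1365 × 1.0174 × 0.8579 = 1191.41 W/m².

1191 W/m²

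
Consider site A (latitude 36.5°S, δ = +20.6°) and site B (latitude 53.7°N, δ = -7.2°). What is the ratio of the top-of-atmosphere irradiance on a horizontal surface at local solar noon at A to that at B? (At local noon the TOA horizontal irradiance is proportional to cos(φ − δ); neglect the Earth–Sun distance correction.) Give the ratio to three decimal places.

1.117

A: cos θ_z = cos(-36.5° − (20.6°)) = 0.5432.
B: cos θ_z = cos(53.7° − (-7.2°)) = 0.4863.
Ratio A/B = 0.5432 / 0.4863 = 1.1170.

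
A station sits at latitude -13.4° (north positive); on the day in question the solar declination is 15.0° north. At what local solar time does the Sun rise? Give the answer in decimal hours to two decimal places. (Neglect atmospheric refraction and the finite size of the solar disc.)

6.24 h

cos H_s = −tan(-13.4°) · tan(15.0°) = 0.0638, so H_s = arccos(0.0638) = 86.34°.
Sunrise is at 12 − H_s/15 = 12 − 5.756 = 6.244 h local solar time.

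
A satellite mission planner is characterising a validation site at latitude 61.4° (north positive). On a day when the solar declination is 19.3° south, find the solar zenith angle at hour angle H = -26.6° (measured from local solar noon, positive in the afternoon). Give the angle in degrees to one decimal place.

83.5°

cos θ_z = sin φ sin δ + cos φ cos δ cos H = (0.8780)(-0.3305) + (0.4787)(0.9438)(0.8942) = 0.1138.
θ_z = arccos(0.1138) = 83.47°.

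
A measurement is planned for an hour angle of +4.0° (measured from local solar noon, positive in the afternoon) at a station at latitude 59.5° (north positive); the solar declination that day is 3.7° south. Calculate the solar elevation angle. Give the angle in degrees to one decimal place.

26.7°

With φ = 59.5°, δ = -3.7°, H = 4.00°: sin φ sin δ = -0.0556, cos φ cos δ cos H = 0.5052, so cos θ_z = 0.4496.
θ_z = arccos(0.4496) = 63.28°, so the elevation is 90° − 63.28° = 26.72°.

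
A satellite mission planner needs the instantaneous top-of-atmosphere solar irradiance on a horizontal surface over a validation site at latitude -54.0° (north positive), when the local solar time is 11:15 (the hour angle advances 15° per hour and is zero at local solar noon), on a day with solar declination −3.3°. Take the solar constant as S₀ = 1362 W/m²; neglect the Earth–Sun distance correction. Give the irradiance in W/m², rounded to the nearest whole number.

847 W/m²

Hour angle H = 15° × (11.25 − 12) = -11.25°.
With φ = -54.0°, δ = -3.3°, H = -11.25°: sin φ sin δ = 0.0466, cos φ cos δ cos H = 0.5755, so cos θ_z = 0.6221.
Top-of-atmosphere irradiance = S₀ cos θ_z = 1362 × 0.6221 = 847.30 W/m².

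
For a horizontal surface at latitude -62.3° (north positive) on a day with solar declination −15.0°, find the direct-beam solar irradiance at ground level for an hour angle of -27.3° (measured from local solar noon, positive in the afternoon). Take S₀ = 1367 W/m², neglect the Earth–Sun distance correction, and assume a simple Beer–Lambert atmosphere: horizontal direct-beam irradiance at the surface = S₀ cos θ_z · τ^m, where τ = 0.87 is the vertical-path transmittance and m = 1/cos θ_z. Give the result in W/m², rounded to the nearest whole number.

688 W/m²

With φ = -62.3°, δ = -15.0°, H = -27.30°: sin φ sin δ = 0.2292, cos φ cos δ cos H = 0.3990, so cos θ_z = 0.6282.
Air mass m = 1/cos θ_z = 1/0.6282 = 1.592; τ^m = 0.87^1.592 = 0.8012.
Surface direct beam = 1367 × 0.6282 × 0.8012 = 688.03 W/m².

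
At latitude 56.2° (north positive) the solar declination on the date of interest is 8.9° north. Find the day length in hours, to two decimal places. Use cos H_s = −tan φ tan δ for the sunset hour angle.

cos H_s = −tan(56.2°) · tan(8.9°) = -0.2339, so H_s = arccos(-0.2339) = 103.53°.
Day length = 2 H_s / 15° h⁻¹ = 207.06° / 15 = 13.804 h.

13.80 hours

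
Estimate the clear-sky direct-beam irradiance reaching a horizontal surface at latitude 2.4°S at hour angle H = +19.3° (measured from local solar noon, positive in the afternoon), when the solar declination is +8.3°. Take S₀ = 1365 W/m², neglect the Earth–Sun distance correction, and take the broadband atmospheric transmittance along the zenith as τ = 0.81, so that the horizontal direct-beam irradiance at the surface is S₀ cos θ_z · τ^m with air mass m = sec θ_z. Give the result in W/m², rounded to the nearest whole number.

1008 W/m²

With φ = -2.4°, δ = 8.3°, H = 19.30°: sin φ sin δ = -0.0060, cos φ cos δ cos H = 0.9331, so cos θ_z = 0.9271.
Air mass m = 1/cos θ_z = 1/0.9271 = 1.079; τ^m = 0.81^1.079 = 0.7966.
Surface direct beam = 1365 × 0.9271 × 0.7966 = 1008.09 W/m².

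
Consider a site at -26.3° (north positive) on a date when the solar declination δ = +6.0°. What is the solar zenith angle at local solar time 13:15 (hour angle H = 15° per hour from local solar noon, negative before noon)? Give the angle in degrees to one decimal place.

Hour angle H = 15° × (13.25 − 12) = 18.75°.
cos θ_z = sin φ sin δ + cos φ cos δ cos H = (-0.4431)(0.1045) + (0.8965)(0.9945)(0.9469) = 0.7979.
θ_z = arccos(0.7979) = 37.07°.

37.1°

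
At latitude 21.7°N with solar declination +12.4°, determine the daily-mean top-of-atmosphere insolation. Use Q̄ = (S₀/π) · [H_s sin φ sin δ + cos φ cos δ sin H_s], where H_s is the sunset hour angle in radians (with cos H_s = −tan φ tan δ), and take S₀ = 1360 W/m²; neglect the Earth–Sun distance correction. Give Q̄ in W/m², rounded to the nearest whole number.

The sunset hour angle satisfies cos H_s = −tan φ tan δ = -0.0875, giving H_s = 95.02°. In radians, H_s = 1.6584.
H_s sin φ sin δ = 1.6584 × 0.3697 × 0.2147 = 0.1316.
cos φ cos δ sin H_s = 0.9291 × 0.9767 × 0.9962 = 0.9040.
Q̄ = (1360/π) × (0.1316 + 0.9040) = 432.90 × 1.0356 = 448.31 W/m².

448 W/m²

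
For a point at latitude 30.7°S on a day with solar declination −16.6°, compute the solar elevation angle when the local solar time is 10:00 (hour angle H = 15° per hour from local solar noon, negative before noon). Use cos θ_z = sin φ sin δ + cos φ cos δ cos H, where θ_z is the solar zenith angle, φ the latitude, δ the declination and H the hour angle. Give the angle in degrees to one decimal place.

59.3°

Hour angle H = 15° × (10 − 12) = -30.00°.
With φ = -30.7°, δ = -16.6°, H = -30.00°: sin φ sin δ = 0.1459, cos φ cos δ cos H = 0.7136, so cos θ_z = 0.8595.
θ_z = arccos(0.8595) = 30.74°, so the elevation is 90° − 30.74° = 59.26°.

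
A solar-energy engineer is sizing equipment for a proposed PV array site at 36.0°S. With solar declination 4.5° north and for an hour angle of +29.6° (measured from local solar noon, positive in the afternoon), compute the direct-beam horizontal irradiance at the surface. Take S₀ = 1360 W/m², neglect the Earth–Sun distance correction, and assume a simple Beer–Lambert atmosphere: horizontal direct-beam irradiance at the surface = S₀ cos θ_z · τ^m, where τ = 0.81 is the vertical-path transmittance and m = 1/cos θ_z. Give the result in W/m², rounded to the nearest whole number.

cos θ_z = sin(-36.0°) sin(4.5°) + cos(-36.0°) cos(4.5°) cos(29.60°) = -0.0461 + 0.7013 = 0.6552.
Air mass m = 1/cos θ_z = 1/0.6552 = 1.526; τ^m = 0.81^1.526 = 0.7250.
Surface direct beam = 1360 × 0.6552 × 0.7250 = 646.03 W/m².

646 W/m²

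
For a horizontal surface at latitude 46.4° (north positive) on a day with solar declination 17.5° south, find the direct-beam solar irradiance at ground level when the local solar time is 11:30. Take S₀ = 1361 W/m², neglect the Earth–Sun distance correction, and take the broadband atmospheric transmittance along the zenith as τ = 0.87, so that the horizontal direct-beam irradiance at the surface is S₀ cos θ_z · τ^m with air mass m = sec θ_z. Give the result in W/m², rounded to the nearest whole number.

429 W/m²

Hour angle H = 15° × (11.5 − 12) = -7.50°.
cos θ_z = sin φ sin δ + cos φ cos δ cos H = (0.7242)(-0.3007) + (0.6896)(0.9537)(0.9914) = 0.4342.
Air mass m = 1/cos θ_z = 1/0.4342 = 2.303; τ^m = 0.87^2.303 = 0.7256.
Surface direct beam = 1361 × 0.4342 × 0.7256 = 428.79 W/m².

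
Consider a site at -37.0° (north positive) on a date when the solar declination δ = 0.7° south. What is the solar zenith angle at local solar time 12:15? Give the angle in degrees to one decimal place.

36.5°

Hour angle H = 15° × (12.25 − 12) = 3.75°.
cos θ_z = sin φ sin δ + cos φ cos δ cos H = (-0.6018)(-0.0122) + (0.7986)(0.9999)(0.9979) = 0.8042.
θ_z = arccos(0.8042) = 36.47°.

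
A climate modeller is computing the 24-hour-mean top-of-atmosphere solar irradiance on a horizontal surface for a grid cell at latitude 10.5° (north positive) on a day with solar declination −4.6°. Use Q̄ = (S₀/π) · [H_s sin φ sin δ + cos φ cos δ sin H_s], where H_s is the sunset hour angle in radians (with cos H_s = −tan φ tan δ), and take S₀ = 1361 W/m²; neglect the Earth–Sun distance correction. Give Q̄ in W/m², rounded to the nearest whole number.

415 W/m²

The sunset hour angle satisfies cos H_s = −tan φ tan δ = 0.0149, giving H_s = 89.15°. In radians, H_s = 1.5560.
H_s sin φ sin δ = 1.5560 × 0.1822 × -0.0802 = -0.0227.
cos φ cos δ sin H_s = 0.9833 × 0.9968 × 0.9999 = 0.9801.
Q̄ = (1361/π) × (-0.0227 + 0.9801) = 433.22 × 0.9574 = 414.76 W/m².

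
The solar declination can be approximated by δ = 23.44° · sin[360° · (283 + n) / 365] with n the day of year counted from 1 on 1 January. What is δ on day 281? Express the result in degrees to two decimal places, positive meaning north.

360 × (283 + 281) / 365 = 556.274°; sin(556.274°) = -0.2802.
δ = 23.44 × -0.2802 = -6.568° ≈ -6.57°.

-6.57°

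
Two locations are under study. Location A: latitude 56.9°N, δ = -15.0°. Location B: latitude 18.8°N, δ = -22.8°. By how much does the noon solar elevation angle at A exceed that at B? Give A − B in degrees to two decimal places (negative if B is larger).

A: 90° − |56.9 − (-15.0)| = 18.10°.
B: 90° − |18.8 − (-22.8)| = 48.40°.
A − B = 18.10 − 48.40 = -30.30°.

-30.30°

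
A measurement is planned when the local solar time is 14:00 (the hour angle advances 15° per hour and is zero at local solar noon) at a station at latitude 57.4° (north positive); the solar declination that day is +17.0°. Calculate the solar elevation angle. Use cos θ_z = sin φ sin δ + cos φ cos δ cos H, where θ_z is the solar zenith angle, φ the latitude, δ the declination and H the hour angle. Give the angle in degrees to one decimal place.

43.8°

Hour angle H = 15° × (14 − 12) = 30.00°.
With φ = 57.4°, δ = 17.0°, H = 30.00°: sin φ sin δ = 0.2463, cos φ cos δ cos H = 0.4462, so cos θ_z = 0.6925.
θ_z = arccos(0.6925) = 46.17°, so the elevation is 90° − 46.17° = 43.83°.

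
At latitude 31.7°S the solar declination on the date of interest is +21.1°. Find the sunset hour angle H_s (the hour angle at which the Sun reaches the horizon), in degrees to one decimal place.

cos H_s = −tan(-31.7°) · tan(21.1°) = 0.2383, so H_s = arccos(0.2383) = 76.21°.

76.2°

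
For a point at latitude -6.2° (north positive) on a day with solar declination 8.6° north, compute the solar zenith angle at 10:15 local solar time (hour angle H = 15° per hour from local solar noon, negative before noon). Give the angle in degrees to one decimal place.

30.1°

Hour angle H = 15° × (10.25 − 12) = -26.25°.
cos θ_z = sin(-6.2°) sin(8.6°) + cos(-6.2°) cos(8.6°) cos(-26.25°) = -0.0161 + 0.8816 = 0.8655.
θ_z = arccos(0.8655) = 30.06°.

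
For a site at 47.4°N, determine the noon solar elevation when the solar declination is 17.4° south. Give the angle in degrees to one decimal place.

25.2°

At local solar noon the hour angle is zero, so the elevation is 90° − |φ − δ| = 90° − |47.4° − (-17.4°)| = 90° − 64.8° = 25.2°.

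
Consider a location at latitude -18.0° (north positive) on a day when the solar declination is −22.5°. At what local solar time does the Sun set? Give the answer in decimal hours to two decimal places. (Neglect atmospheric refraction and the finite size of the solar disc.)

18.52 h

The sunset hour angle satisfies cos H_s = −tan φ tan δ = -0.1346, giving H_s = 97.74°.
Sunset is at 12 + H_s/15 = 12 + 6.516 = 18.516 h local solar time.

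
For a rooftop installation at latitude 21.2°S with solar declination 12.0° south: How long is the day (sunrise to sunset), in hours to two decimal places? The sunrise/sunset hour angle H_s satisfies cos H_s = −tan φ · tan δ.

12.63 hours

The sunset hour angle satisfies cos H_s = −tan φ tan δ = -0.0824, giving H_s = 94.73°.
Day length = 2 H_s / 15° h⁻¹ = 189.46° / 15 = 12.631 h.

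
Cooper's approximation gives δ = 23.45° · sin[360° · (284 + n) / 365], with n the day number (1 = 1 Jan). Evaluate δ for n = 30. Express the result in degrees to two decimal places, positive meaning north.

-18.04°

360 × (284 + 30) / 365 = 309.699°; sin(309.699°) = -0.7694.
δ = 23.45 × -0.7694 = -18.042° ≈ -18.04°.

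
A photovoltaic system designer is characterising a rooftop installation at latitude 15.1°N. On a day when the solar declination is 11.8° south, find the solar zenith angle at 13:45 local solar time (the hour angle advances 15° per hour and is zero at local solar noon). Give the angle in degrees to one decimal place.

37.4°

Hour angle H = 15° × (13.75 − 12) = 26.25°.
cos θ_z = sin φ sin δ + cos φ cos δ cos H = (0.2605)(-0.2045) + (0.9655)(0.9789)(0.8969) = 0.7944.
θ_z = arccos(0.7944) = 37.40°.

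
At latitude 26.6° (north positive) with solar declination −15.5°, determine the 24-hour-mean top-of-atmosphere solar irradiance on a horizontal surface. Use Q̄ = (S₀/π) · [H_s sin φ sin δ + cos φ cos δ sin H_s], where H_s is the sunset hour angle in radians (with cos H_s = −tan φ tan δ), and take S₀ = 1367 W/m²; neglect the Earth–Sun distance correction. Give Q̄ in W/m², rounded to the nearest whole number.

297 W/m²

cos H_s = −tan(26.6°) · tan(-15.5°) = 0.1389, so H_s = arccos(0.1389) = 82.02°. In radians, H_s = 1.4315.
H_s sin φ sin δ = 1.4315 × 0.4478 × -0.2672 = -0.1713.
cos φ cos δ sin H_s = 0.8942 × 0.9636 × 0.9903 = 0.8533.
Q̄ = (1367/π) × (-0.1713 + 0.8533) = 435.13 × 0.6820 = 296.76 W/m².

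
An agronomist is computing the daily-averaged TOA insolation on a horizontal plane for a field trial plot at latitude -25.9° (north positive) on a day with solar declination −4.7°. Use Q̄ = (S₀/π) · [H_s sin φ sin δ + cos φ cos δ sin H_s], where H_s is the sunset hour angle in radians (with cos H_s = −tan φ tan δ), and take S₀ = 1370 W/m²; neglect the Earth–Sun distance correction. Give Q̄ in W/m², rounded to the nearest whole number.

416 W/m²

−tan φ tan δ = −(-0.4856)(-0.0822) = -0.0399; H_s = arccos(-0.0399) = 92.29°. In radians, H_s = 1.6108.
H_s sin φ sin δ = 1.6108 × -0.4368 × -0.0819 = 0.0576.
cos φ cos δ sin H_s = 0.8996 × 0.9966 × 0.9992 = 0.8958.
Q̄ = (1370/π) × (0.0576 + 0.8958) = 436.08 × 0.9534 = 415.76 W/m².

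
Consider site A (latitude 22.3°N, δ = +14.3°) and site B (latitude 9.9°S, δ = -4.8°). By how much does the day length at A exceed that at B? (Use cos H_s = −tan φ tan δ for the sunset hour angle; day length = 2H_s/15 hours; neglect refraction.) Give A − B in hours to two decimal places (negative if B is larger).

+0.69 h

A: H_s = arccos(−tan 22.3° · tan 14.3°) = 96.00°, so 2H_s/15 = 12.8000 h.
B: H_s = arccos(−tan -9.9° · tan -4.8°) = 90.84°, so 2H_s/15 = 12.1120 h.
A − B = 12.8000 − 12.1120 = 0.6880 h.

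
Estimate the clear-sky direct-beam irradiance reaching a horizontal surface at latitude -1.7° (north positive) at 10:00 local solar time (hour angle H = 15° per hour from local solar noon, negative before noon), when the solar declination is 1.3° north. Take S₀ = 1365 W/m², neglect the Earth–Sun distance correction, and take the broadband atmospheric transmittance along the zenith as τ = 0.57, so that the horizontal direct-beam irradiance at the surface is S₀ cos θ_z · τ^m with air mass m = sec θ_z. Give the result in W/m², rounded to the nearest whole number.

Hour angle H = 15° × (10 − 12) = -30.00°.
cos θ_z = sin(-1.7°) sin(1.3°) + cos(-1.7°) cos(1.3°) cos(-30.00°) = -0.0007 + 0.8654 = 0.8647.
Air mass m = 1/cos θ_z = 1/0.8647 = 1.156; τ^m = 0.57^1.156 = 0.5221.
Surface direct beam = 1365 × 0.8647 × 0.5221 = 616.24 W/m².

616 W/m²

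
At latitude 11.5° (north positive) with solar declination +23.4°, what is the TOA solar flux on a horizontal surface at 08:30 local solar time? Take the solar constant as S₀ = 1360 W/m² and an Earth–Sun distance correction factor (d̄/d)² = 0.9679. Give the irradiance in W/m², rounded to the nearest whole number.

Hour angle H = 15° × (8.5 − 12) = -52.50°.
With φ = 11.5°, δ = 23.4°, H = -52.50°: sin φ sin δ = 0.0792, cos φ cos δ cos H = 0.5475, so cos θ_z = 0.6267.
Top-of-atmosphere irradiance = S₀ (d̄/d)² cos θ_z = 1360 × 0.9679 × 0.6267 = 824.95 W/m².

825 W/m²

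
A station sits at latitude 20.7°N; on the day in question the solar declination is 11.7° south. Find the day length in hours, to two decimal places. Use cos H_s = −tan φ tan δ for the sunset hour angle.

11.40 hours

The sunset hour angle satisfies cos H_s = −tan φ tan δ = 0.0783, giving H_s = 85.51°.
Day length = 2 H_s / 15° h⁻¹ = 171.02° / 15 = 11.401 h.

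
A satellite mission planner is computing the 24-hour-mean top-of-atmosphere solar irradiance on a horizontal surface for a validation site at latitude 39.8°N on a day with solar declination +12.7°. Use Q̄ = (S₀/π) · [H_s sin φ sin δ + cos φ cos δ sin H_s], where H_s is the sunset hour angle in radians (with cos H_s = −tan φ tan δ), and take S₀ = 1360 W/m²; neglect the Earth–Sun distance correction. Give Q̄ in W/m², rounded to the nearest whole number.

426 W/m²

The sunset hour angle satisfies cos H_s = −tan φ tan δ = -0.1878, giving H_s = 100.82°. In radians, H_s = 1.7596.
H_s sin φ sin δ = 1.7596 × 0.6401 × 0.2198 = 0.2476.
cos φ cos δ sin H_s = 0.7683 × 0.9755 × 0.9822 = 0.7361.
Q̄ = (1360/π) × (0.2476 + 0.7361) = 432.90 × 0.9837 = 425.84 W/m².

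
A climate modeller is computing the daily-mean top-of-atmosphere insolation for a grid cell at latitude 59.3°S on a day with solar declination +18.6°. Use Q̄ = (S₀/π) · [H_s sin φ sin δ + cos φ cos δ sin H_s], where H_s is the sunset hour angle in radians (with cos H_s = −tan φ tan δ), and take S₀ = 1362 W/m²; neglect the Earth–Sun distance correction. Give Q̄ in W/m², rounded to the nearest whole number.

cos H_s = −tan(-59.3°) · tan(18.6°) = 0.5668, so H_s = arccos(0.5668) = 55.47°. In radians, H_s = 0.9681.
H_s sin φ sin δ = 0.9681 × -0.8599 × 0.3190 = -0.2656.
cos φ cos δ sin H_s = 0.5105 × 0.9478 × 0.8238 = 0.3986.
Q̄ = (1362/π) × (-0.2656 + 0.3986) = 433.54 × 0.1330 = 57.66 W/m².

58 W/m²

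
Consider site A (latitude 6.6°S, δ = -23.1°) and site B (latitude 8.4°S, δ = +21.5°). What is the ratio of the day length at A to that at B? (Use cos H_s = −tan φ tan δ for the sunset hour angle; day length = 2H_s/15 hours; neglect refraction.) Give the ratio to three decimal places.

1.071

A: H_s = arccos(−tan -6.6° · tan -23.1°) = 92.83°, so 2H_s/15 = 12.3773 h.
B: H_s = arccos(−tan -8.4° · tan 21.5°) = 86.67°, so 2H_s/15 = 11.5560 h.
Ratio A/B = 12.3773 / 11.5560 = 1.0711.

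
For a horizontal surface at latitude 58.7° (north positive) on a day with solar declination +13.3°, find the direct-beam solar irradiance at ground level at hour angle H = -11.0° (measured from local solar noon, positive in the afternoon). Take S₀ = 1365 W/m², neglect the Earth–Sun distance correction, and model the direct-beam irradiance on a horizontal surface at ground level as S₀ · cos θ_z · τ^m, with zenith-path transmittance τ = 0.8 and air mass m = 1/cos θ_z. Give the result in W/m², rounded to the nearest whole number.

cos θ_z = sin(58.7°) sin(13.3°) + cos(58.7°) cos(13.3°) cos(-11.00°) = 0.1966 + 0.4963 = 0.6929.
Air mass m = 1/cos θ_z = 1/0.6929 = 1.443; τ^m = 0.8^1.443 = 0.7247.
Surface direct beam = 1365 × 0.6929 × 0.7247 = 685.43 W/m².

685 W/m²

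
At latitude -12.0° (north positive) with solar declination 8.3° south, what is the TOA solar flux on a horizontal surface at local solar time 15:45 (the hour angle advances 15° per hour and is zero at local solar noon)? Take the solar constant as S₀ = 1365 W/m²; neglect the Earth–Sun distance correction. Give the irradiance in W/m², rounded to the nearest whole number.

Hour angle H = 15° × (15.75 − 12) = 56.25°.
cos θ_z = sin(-12.0°) sin(-8.3°) + cos(-12.0°) cos(-8.3°) cos(56.25°) = 0.0300 + 0.5377 = 0.5677.
Top-of-atmosphere irradiance = S₀ cos θ_z = 1365 × 0.5677 = 774.91 W/m².

775 W/m²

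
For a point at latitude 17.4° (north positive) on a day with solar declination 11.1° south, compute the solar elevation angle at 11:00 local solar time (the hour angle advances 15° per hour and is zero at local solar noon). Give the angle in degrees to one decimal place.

Hour angle H = 15° × (11 − 12) = -15.00°.
With φ = 17.4°, δ = -11.1°, H = -15.00°: sin φ sin δ = -0.0576, cos φ cos δ cos H = 0.9045, so cos θ_z = 0.8469.
θ_z = arccos(0.8469) = 32.12°, so the elevation is 90° − 32.12° = 57.88°.

57.9°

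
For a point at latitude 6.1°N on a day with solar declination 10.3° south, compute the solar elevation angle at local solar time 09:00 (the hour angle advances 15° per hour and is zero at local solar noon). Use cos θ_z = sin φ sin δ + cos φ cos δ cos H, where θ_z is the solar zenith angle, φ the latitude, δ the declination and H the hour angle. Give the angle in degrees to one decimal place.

42.3°

Hour angle H = 15° × (9 − 12) = -45.00°.
cos θ_z = sin φ sin δ + cos φ cos δ cos H = (0.1063)(-0.1788) + (0.9943)(0.9839)(0.7071) = 0.6727.
θ_z = arccos(0.6727) = 47.72°, so the elevation is 90° − 47.72° = 42.28°.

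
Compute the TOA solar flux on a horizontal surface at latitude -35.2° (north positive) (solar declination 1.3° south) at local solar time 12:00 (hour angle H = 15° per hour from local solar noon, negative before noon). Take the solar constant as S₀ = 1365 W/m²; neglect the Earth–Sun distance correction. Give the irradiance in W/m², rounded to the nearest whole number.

1133 W/m²

Hour angle H = 15° × (12 − 12) = 0.00°.
cos θ_z = sin φ sin δ + cos φ cos δ cos H = (-0.5764)(-0.0227) + (0.8171)(0.9997)(1.0000) = 0.8299.
Top-of-atmosphere irradiance = S₀ cos θ_z = 1365 × 0.8299 = 1132.81 W/m².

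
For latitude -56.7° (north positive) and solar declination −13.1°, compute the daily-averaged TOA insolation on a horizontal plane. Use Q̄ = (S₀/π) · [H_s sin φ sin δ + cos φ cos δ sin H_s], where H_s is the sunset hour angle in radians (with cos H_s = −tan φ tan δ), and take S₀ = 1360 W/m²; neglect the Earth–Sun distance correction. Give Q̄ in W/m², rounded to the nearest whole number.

cos H_s = −tan(-56.7°) · tan(-13.1°) = -0.3543, so H_s = arccos(-0.3543) = 110.75°. In radians, H_s = 1.9330.
H_s sin φ sin δ = 1.9330 × -0.8358 × -0.2267 = 0.3663.
cos φ cos δ sin H_s = 0.5490 × 0.9740 × 0.9351 = 0.5000.
Q̄ = (1360/π) × (0.3663 + 0.5000) = 432.90 × 0.8663 = 375.02 W/m².

375 W/m²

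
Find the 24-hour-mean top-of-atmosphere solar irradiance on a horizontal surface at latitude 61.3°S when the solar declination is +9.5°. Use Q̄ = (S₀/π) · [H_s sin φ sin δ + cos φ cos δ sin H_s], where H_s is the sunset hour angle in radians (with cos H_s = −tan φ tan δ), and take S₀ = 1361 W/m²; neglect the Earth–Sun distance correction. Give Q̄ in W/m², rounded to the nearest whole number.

cos H_s = −tan(-61.3°) · tan(9.5°) = 0.3057, so H_s = arccos(0.3057) = 72.20°. In radians, H_s = 1.2601.
H_s sin φ sin δ = 1.2601 × -0.8771 × 0.1650 = -0.1824.
cos φ cos δ sin H_s = 0.4802 × 0.9863 × 0.9521 = 0.4509.
Q̄ = (1361/π) × (-0.1824 + 0.4509) = 433.22 × 0.2685 = 116.32 W/m².

116 W/m²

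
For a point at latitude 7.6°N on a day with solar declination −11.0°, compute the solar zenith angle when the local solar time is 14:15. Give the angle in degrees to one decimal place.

38.4°

Hour angle H = 15° × (14.25 − 12) = 33.75°.
With φ = 7.6°, δ = -11.0°, H = 33.75°: sin φ sin δ = -0.0252, cos φ cos δ cos H = 0.8090, so cos θ_z = 0.7838.
θ_z = arccos(0.7838) = 38.39°.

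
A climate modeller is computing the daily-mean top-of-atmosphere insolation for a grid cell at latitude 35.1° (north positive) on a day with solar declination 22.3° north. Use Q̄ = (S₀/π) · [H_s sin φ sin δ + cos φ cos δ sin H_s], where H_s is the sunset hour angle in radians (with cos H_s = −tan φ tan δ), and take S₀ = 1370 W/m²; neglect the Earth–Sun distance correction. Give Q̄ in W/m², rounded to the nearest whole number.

493 W/m²

cos H_s = −tan(35.1°) · tan(22.3°) = -0.2882, so H_s = arccos(-0.2882) = 106.75°. In radians, H_s = 1.8631.
H_s sin φ sin δ = 1.8631 × 0.5750 × 0.3795 = 0.4066.
cos φ cos δ sin H_s = 0.8181 × 0.9252 × 0.9576 = 0.7248.
Q̄ = (1370/π) × (0.4066 + 0.7248) = 436.08 × 1.1314 = 493.38 W/m².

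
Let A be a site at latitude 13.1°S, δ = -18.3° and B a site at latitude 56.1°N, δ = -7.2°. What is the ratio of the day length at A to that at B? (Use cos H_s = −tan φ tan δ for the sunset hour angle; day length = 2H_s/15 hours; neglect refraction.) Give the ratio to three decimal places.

A: H_s = arccos(−tan -13.1° · tan -18.3°) = 94.41°, so 2H_s/15 = 12.5880 h.
B: H_s = arccos(−tan 56.1° · tan -7.2°) = 79.16°, so 2H_s/15 = 10.5547 h.
Ratio A/B = 12.5880 / 10.5547 = 1.1926.

1.193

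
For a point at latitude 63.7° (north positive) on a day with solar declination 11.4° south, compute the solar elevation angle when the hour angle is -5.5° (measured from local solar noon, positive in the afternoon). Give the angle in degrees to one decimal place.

14.8°

cos θ_z = sin(63.7°) sin(-11.4°) + cos(63.7°) cos(-11.4°) cos(-5.50°) = -0.1772 + 0.4323 = 0.2551.
θ_z = arccos(0.2551) = 75.22°, so the elevation is 90° − 75.22° = 14.78°.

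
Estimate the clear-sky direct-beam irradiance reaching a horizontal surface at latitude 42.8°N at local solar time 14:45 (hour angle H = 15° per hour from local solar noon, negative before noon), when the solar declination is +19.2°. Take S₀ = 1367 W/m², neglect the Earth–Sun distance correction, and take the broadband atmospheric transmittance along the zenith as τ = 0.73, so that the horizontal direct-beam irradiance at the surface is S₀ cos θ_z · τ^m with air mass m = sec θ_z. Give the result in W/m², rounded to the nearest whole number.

667 W/m²

Hour angle H = 15° × (14.75 − 12) = 41.25°.
With φ = 42.8°, δ = 19.2°, H = 41.25°: sin φ sin δ = 0.2234, cos φ cos δ cos H = 0.5210, so cos θ_z = 0.7444.
Air mass m = 1/cos θ_z = 1/0.7444 = 1.343; τ^m = 0.73^1.343 = 0.6553.
Surface direct beam = 1367 × 0.7444 × 0.6553 = 666.83 W/m².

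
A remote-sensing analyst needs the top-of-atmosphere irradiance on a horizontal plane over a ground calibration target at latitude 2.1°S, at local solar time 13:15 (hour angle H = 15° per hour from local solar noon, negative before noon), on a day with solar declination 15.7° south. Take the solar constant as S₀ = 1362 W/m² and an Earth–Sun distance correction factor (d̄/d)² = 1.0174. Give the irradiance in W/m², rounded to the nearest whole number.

Hour angle H = 15° × (13.25 − 12) = 18.75°.
cos θ_z = sin(-2.1°) sin(-15.7°) + cos(-2.1°) cos(-15.7°) cos(18.75°) = 0.0099 + 0.9110 = 0.9209.
Top-of-atmosphere irradiance = S₀ (d̄/d)² cos θ_z = 1362 × 1.0174 × 0.9209 = 1276.09 W/m².

1276 W/m²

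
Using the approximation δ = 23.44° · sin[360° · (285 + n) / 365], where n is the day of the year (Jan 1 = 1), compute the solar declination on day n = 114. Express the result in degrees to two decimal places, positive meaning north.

+12.95°

360 × (285 + 114) / 365 = 393.534°; sin(393.534°) = 0.5524.
δ = 23.44 × 0.5524 = 12.948° ≈ +12.95°.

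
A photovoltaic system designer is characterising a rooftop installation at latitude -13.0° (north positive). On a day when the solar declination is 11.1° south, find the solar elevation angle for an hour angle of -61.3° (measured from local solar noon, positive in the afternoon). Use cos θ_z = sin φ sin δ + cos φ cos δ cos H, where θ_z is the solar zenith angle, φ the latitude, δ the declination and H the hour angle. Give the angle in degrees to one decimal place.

30.2°

cos θ_z = sin φ sin δ + cos φ cos δ cos H = (-0.2250)(-0.1925) + (0.9744)(0.9813)(0.4802) = 0.5025.
θ_z = arccos(0.5025) = 59.83°, so the elevation is 90° − 59.83° = 30.17°.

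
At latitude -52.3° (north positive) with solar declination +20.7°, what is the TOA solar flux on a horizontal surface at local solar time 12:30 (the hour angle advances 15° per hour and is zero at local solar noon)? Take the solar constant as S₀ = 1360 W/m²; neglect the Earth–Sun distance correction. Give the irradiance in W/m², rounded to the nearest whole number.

Hour angle H = 15° × (12.5 − 12) = 7.50°.
cos θ_z = sin(-52.3°) sin(20.7°) + cos(-52.3°) cos(20.7°) cos(7.50°) = -0.2797 + 0.5672 = 0.2875.
Top-of-atmosphere irradiance = S₀ cos θ_z = 1360 × 0.2875 = 391.00 W/m².

391 W/m²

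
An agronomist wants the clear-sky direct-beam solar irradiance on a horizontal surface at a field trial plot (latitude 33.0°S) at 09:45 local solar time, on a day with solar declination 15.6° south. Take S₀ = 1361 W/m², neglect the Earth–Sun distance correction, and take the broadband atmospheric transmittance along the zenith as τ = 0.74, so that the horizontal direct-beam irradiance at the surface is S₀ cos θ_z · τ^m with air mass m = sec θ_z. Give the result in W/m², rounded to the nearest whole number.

Hour angle H = 15° × (9.75 − 12) = -33.75°.
With φ = -33.0°, δ = -15.6°, H = -33.75°: sin φ sin δ = 0.1465, cos φ cos δ cos H = 0.6716, so cos θ_z = 0.8181.
Air mass m = 1/cos θ_z = 1/0.8181 = 1.222; τ^m = 0.74^1.222 = 0.6922.
Surface direct beam = 1361 × 0.8181 × 0.6922 = 770.72 W/m².

771 W/m²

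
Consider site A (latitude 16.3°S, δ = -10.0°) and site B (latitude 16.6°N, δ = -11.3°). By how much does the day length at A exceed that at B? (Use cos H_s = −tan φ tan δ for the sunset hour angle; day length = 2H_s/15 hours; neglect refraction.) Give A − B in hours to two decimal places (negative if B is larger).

+0.85 h

A: H_s = arccos(−tan -16.3° · tan -10.0°) = 92.96°, so 2H_s/15 = 12.3947 h.
B: H_s = arccos(−tan 16.6° · tan -11.3°) = 86.58°, so 2H_s/15 = 11.5440 h.
A − B = 12.3947 − 11.5440 = 0.8507 h.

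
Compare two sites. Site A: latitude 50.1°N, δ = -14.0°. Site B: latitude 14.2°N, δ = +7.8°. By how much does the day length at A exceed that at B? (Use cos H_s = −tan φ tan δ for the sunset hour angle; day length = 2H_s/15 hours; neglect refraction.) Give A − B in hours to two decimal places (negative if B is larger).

A: H_s = arccos(−tan 50.1° · tan -14.0°) = 72.65°, so 2H_s/15 = 9.6867 h.
B: H_s = arccos(−tan 14.2° · tan 7.8°) = 91.99°, so 2H_s/15 = 12.2653 h.
A − B = 9.6867 − 12.2653 = -2.5786 h.

-2.58 h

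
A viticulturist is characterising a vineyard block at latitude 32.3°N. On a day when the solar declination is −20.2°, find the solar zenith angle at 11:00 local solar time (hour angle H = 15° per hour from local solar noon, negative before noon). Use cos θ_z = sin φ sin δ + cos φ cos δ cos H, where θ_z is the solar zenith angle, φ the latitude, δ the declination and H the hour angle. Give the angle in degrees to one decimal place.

Hour angle H = 15° × (11 − 12) = -15.00°.
cos θ_z = sin(32.3°) sin(-20.2°) + cos(32.3°) cos(-20.2°) cos(-15.00°) = -0.1845 + 0.7662 = 0.5817.
θ_z = arccos(0.5817) = 54.43°.

54.4°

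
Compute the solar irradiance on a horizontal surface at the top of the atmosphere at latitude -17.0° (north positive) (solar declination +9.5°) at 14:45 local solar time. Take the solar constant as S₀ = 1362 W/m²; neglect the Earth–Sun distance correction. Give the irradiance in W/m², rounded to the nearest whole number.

900 W/m²

Hour angle H = 15° × (14.75 − 12) = 41.25°.
With φ = -17.0°, δ = 9.5°, H = 41.25°: sin φ sin δ = -0.0483, cos φ cos δ cos H = 0.7091, so cos θ_z = 0.6608.
Top-of-atmosphere irradiance = S₀ cos θ_z = 1362 × 0.6608 = 900.01 W/m².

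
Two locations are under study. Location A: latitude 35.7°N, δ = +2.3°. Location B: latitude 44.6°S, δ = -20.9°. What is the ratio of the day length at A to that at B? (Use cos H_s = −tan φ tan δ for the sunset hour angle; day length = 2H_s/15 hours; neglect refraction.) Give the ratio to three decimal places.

A: H_s = arccos(−tan 35.7° · tan 2.3°) = 91.65°, so 2H_s/15 = 12.2200 h.
B: H_s = arccos(−tan -44.6° · tan -20.9°) = 112.12°, so 2H_s/15 = 14.9493 h.
Ratio A/B = 12.2200 / 14.9493 = 0.8174.

0.817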